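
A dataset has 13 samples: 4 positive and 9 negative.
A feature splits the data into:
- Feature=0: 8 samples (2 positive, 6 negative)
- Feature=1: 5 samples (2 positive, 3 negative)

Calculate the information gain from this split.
0.0178 bits

Information Gain = H(Y) - H(Y|Feature)

Before split:
P(positive) = 4/13 = 0.3077
H(Y) = 0.8905 bits

After split:
Feature=0: H = 0.8113 bits (weight = 8/13)
Feature=1: H = 0.9710 bits (weight = 5/13)
H(Y|Feature) = (8/13)×0.8113 + (5/13)×0.9710 = 0.8727 bits

Information Gain = 0.8905 - 0.8727 = 0.0178 bits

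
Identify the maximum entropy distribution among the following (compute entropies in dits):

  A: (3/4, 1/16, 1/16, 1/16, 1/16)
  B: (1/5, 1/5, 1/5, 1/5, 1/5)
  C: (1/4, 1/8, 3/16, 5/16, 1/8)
B

For a discrete distribution over n outcomes, entropy is maximized by the uniform distribution.

Computing entropies:
H(A) = 0.3947 dits
H(B) = 0.6990 dits
H(C) = 0.6705 dits

The uniform distribution (where all probabilities equal 1/5) achieves the maximum entropy of log_10(5) = 0.6990 dits.

Distribution B has the highest entropy.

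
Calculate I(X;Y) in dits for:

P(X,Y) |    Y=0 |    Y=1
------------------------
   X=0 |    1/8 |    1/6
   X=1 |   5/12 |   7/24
0.0046 dits

Mutual information: I(X;Y) = H(X) + H(Y) - H(X,Y)

Marginals:
P(X) = (7/24, 17/24), H(X) = 0.2622 dits
P(Y) = (13/24, 11/24), H(Y) = 0.2995 dits

Joint entropy: H(X,Y) = 0.5571 dits

I(X;Y) = 0.2622 + 0.2995 - 0.5571 = 0.0046 dits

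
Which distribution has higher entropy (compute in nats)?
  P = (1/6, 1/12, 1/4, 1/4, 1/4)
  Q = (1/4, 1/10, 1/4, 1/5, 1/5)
Q

Computing entropies in nats:
H(P) = 1.5454
H(Q) = 1.5672

Distribution Q has higher entropy.

Intuition: The distribution closer to uniform (more spread out) has higher entropy.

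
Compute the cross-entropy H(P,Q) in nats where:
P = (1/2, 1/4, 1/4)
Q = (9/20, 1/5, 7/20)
1.0641 nats

Cross-entropy: H(P,Q) = -Σ p(x) log q(x)

Alternatively: H(P,Q) = H(P) + D_KL(P||Q)
H(P) = 1.0397 nats
D_KL(P||Q) = 0.0243 nats

H(P,Q) = 1.0397 + 0.0243 = 1.0641 nats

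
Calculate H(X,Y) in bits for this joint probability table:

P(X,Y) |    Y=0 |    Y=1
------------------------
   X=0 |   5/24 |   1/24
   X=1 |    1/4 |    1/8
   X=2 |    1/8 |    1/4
2.4125 bits

Joint entropy is H(X,Y) = -Σ_{x,y} p(x,y) log p(x,y).

Summing over all non-zero entries:
H(X,Y) = -[5/24·log_2(5/24) + 1/24·log_2(1/24) + 1/4·log_2(1/4) + 1/8·log_2(1/8) + 1/8·log_2(1/8) + 1/4·log_2(1/4)]
H(X,Y) = 2.4125 bits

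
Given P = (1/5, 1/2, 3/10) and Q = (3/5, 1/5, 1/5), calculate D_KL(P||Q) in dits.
0.1564 dits

KL divergence: D_KL(P||Q) = Σ p(x) log(p(x)/q(x))

Computing term by term:
  x=0: 1/5 × log_10[(1/5)/(3/5)] = 1/5 × -0.4771 = -0.0954
  x=1: 1/2 × log_10[(1/2)/(1/5)] = 1/2 × 0.3979 = 0.1990
  x=2: 3/10 × log_10[(3/10)/(1/5)] = 3/10 × 0.1761 = 0.0528

D_KL(P||Q) = 0.1564 dits

Note: KL divergence is always non-negative and equals 0 iff P = Q.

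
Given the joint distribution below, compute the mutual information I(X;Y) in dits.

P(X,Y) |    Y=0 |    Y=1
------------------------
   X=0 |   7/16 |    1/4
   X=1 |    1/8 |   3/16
0.0106 dits

Mutual information: I(X;Y) = H(X) + H(Y) - H(X,Y)

Marginals:
P(X) = (11/16, 5/16), H(X) = 0.2697 dits
P(Y) = (9/16, 7/16), H(Y) = 0.2976 dits

Joint entropy: H(X,Y) = 0.5568 dits

I(X;Y) = 0.2697 + 0.2976 - 0.5568 = 0.0106 dits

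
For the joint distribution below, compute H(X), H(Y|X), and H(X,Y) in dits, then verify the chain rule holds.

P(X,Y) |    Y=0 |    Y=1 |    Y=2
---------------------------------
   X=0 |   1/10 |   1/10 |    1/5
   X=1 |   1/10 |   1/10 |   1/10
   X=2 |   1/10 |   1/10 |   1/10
H(X,Y) = 0.9398, H(X) = 0.4729, H(Y|X) = 0.4669 (all in dits)

Chain rule: H(X,Y) = H(X) + H(Y|X)

Left side — joint entropy directly:
H(X,Y) = -Σ p(x,y) log p(x,y) = 0.9398 dits

Right side — compute H(Y|X) from the conditional distributions:
P(X) = (2/5, 3/10, 3/10), so H(X) = 0.4729 dits
H(Y|X) = Σ_x P(X=x) · H(Y|X=x):
  P(Y|X=0) = (1/4, 1/4, 1/2), H(Y|X=0) = 0.4515, weight P(X=0) = 2/5
  P(Y|X=1) = (1/3, 1/3, 1/3), H(Y|X=1) = 0.4771, weight P(X=1) = 3/10
  P(Y|X=2) = (1/3, 1/3, 1/3), H(Y|X=2) = 0.4771, weight P(X=2) = 3/10
H(Y|X) = 0.4669 dits

H(X) + H(Y|X) = 0.4729 + 0.4669 = 0.9398 dits

Both sides equal 0.9398 dits. ✓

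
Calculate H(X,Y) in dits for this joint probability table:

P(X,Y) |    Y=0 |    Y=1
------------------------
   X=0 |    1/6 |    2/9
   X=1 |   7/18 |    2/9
0.5795 dits

Joint entropy is H(X,Y) = -Σ_{x,y} p(x,y) log p(x,y).

Summing over all non-zero entries:
H(X,Y) = -[1/6·log_10(1/6) + 2/9·log_10(2/9) + 7/18·log_10(7/18) + 2/9·log_10(2/9)]
H(X,Y) = 0.5795 dits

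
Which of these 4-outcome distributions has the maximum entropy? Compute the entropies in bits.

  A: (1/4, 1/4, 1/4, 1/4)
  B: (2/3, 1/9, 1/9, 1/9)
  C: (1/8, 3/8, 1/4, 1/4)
A

For a discrete distribution over n outcomes, entropy is maximized by the uniform distribution.

Computing entropies:
H(A) = 2.0000 bits
H(B) = 1.4466 bits
H(C) = 1.9056 bits

The uniform distribution (where all probabilities equal 1/4) achieves the maximum entropy of log_2(4) = 2.0000 bits.

Distribution A has the highest entropy.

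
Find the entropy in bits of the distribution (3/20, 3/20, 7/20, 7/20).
1.8813 bits

Shannon entropy is H(X) = -Σ p(x) log p(x).

For P = (3/20, 3/20, 7/20, 7/20):
H = -3/20 × log_2(3/20) -3/20 × log_2(3/20) -7/20 × log_2(7/20) -7/20 × log_2(7/20)
H = 1.8813 bits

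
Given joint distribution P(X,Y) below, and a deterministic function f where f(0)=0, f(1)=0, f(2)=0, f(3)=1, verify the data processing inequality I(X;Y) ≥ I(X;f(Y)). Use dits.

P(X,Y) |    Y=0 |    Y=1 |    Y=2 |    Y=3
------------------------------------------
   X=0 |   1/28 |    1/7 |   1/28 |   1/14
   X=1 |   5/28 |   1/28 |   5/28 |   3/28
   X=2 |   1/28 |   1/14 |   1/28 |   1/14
I(X;Y) = 0.0555, I(X;f(Y)) = 0.0024, inequality holds: 0.0555 ≥ 0.0024

Data Processing Inequality: For any Markov chain X → Y → Z, we have I(X;Y) ≥ I(X;Z).

Here Z = f(Y) is a deterministic function of Y, forming X → Y → Z.

Original I(X;Y) = 0.0555 dits

After applying f:
P(X,Z) where Z=f(Y):
- P(X,Z=0) = P(X,Y=0) + P(X,Y=1) + P(X,Y=2)
- P(X,Z=1) = P(X,Y=3)

I(X;Z) = I(X;f(Y)) = 0.0024 dits

Verification: 0.0555 ≥ 0.0024 ✓

Information cannot be created by processing; the function f can only lose information about X.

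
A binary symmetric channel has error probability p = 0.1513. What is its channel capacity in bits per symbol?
0.3869 bits

For a binary symmetric channel (BSC) with error probability p:
Capacity C = 1 - H(p) bits per symbol

where H(p) = -p log₂(p) - (1-p) log₂(1-p) is the binary entropy function.

H(0.1513) = 0.6131 bits
C = 1 - 0.6131 = 0.3869 bits per symbol

This means we can reliably transmit up to 0.3869 bits of information per channel use.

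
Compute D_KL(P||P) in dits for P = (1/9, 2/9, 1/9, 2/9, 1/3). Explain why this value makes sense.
0.0000 dits

KL divergence satisfies the Gibbs inequality: D_KL(P||Q) ≥ 0 for all distributions P, Q.

D_KL(P||Q) = Σ p(x) log(p(x)/q(x))
Each term is p(x) × log_10(p(x)/p(x)) = p(x) × log_10(1) = 0, so the sum is 0.
D_KL(P||Q) = 0.0000 dits

When P = Q, the KL divergence is exactly 0, as there is no 'divergence' between identical distributions.

This non-negativity is a fundamental property: relative entropy cannot be negative because it measures how different Q is from P.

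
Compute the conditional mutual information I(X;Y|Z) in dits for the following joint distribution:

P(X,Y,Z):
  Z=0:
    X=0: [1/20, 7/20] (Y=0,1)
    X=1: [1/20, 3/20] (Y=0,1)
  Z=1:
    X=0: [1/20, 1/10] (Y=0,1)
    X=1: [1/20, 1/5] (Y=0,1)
0.0050 dits

Conditional mutual information: I(X;Y|Z) = H(X|Z) + H(Y|Z) - H(X,Y|Z)

H(Z) = 0.2923
H(X,Z) = 0.5731 → H(X|Z) = 0.2808
H(Y,Z) = 0.5074 → H(Y|Z) = 0.2151
H(X,Y,Z) = 0.7832 → H(X,Y|Z) = 0.4909

I(X;Y|Z) = 0.2808 + 0.2151 - 0.4909 = 0.0050 dits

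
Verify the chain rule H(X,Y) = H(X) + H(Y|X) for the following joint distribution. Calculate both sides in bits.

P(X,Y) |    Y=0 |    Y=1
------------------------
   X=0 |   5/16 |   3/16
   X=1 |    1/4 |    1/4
H(X,Y) = 1.9772, H(X) = 1.0000, H(Y|X) = 0.9772 (all in bits)

Chain rule: H(X,Y) = H(X) + H(Y|X)

Left side — joint entropy directly:
H(X,Y) = -Σ p(x,y) log p(x,y) = 1.9772 bits

Right side — compute H(Y|X) from the conditional distributions:
P(X) = (1/2, 1/2), so H(X) = 1.0000 bits
H(Y|X) = Σ_x P(X=x) · H(Y|X=x):
  P(Y|X=0) = (5/8, 3/8), H(Y|X=0) = 0.9544, weight P(X=0) = 1/2
  P(Y|X=1) = (1/2, 1/2), H(Y|X=1) = 1.0000, weight P(X=1) = 1/2
H(Y|X) = 0.9772 bits

H(X) + H(Y|X) = 1.0000 + 0.9772 = 1.9772 bits

Both sides equal 1.9772 bits. ✓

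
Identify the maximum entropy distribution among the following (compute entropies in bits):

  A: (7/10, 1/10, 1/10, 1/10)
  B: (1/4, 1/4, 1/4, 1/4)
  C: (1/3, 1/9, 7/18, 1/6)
B

For a discrete distribution over n outcomes, entropy is maximized by the uniform distribution.

Computing entropies:
H(A) = 1.3568 bits
H(B) = 2.0000 bits
H(C) = 1.8413 bits

The uniform distribution (where all probabilities equal 1/4) achieves the maximum entropy of log_2(4) = 2.0000 bits.

Distribution B has the highest entropy.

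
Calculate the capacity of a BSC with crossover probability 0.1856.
0.3078 bits

For a binary symmetric channel (BSC) with error probability p:
Capacity C = 1 - H(p) bits per symbol

where H(p) = -p log₂(p) - (1-p) log₂(1-p) is the binary entropy function.

H(0.1856) = 0.6922 bits
C = 1 - 0.6922 = 0.3078 bits per symbol

This means we can reliably transmit up to 0.3078 bits of information per channel use.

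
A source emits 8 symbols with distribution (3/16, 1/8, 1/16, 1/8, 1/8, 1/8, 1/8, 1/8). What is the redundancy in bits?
0.0472 bits

Redundancy measures how far a source is from maximum entropy:
R = H_max - H(X)

Maximum entropy for 8 symbols: H_max = log_2(8) = 3.0000 bits
Actual entropy: H(X) = 2.9528 bits
Redundancy: R = 3.0000 - 2.9528 = 0.0472 bits

This redundancy represents potential for compression: the source could be compressed by 0.0472 bits per symbol.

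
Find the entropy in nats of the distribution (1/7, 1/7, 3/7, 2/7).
1.2770 nats

Shannon entropy is H(X) = -Σ p(x) log p(x).

For P = (1/7, 1/7, 3/7, 2/7):
H = -1/7 × log_e(1/7) -1/7 × log_e(1/7) -3/7 × log_e(3/7) -2/7 × log_e(2/7)
H = 1.2770 nats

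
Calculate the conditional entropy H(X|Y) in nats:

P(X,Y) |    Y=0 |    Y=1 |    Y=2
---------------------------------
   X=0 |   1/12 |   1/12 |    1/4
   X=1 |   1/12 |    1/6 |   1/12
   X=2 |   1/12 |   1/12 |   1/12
1.0172 nats

Using the chain rule: H(X|Y) = H(X,Y) - H(Y)

First, compute H(X,Y) = 2.0947 nats

Marginal P(Y) = (1/4, 1/3, 5/12)
H(Y) = 1.0776 nats

H(X|Y) = H(X,Y) - H(Y) = 2.0947 - 1.0776 = 1.0172 nats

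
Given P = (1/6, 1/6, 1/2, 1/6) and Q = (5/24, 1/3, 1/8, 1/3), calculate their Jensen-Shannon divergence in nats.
0.0897 nats

Jensen-Shannon divergence is:
JSD(P||Q) = 0.5 × D_KL(P||M) + 0.5 × D_KL(Q||M)
where M = 0.5 × (P + Q) is the mixture distribution.

M = 0.5 × (1/6, 1/6, 1/2, 1/6) + 0.5 × (5/24, 1/3, 1/8, 1/3) = (3/16, 1/4, 5/16, 1/4)

D_KL(P||M) = 0.0802 nats
D_KL(Q||M) = 0.0992 nats

JSD(P||Q) = 0.5 × 0.0802 + 0.5 × 0.0992 = 0.0897 nats

Unlike KL divergence, JSD is symmetric and bounded: 0 ≤ JSD ≤ log(2).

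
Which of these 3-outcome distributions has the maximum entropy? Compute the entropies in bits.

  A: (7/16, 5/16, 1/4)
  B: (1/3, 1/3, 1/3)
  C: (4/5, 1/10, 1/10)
B

For a discrete distribution over n outcomes, entropy is maximized by the uniform distribution.

Computing entropies:
H(A) = 1.5462 bits
H(B) = 1.5850 bits
H(C) = 0.9219 bits

The uniform distribution (where all probabilities equal 1/3) achieves the maximum entropy of log_2(3) = 1.5850 bits.

Distribution B has the highest entropy.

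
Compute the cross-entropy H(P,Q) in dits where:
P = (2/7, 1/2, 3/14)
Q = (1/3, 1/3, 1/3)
0.4771 dits

Cross-entropy: H(P,Q) = -Σ p(x) log q(x)

Alternatively: H(P,Q) = H(P) + D_KL(P||Q)
H(P) = 0.4493 dits
D_KL(P||Q) = 0.0278 dits

H(P,Q) = 0.4493 + 0.0278 = 0.4771 dits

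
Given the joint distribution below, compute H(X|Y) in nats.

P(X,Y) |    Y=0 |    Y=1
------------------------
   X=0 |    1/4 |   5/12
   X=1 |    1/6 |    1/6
0.6294 nats

Using the chain rule: H(X|Y) = H(X,Y) - H(Y)

First, compute H(X,Y) = 1.3086 nats

Marginal P(Y) = (5/12, 7/12)
H(Y) = 0.6792 nats

H(X|Y) = H(X,Y) - H(Y) = 1.3086 - 0.6792 = 0.6294 nats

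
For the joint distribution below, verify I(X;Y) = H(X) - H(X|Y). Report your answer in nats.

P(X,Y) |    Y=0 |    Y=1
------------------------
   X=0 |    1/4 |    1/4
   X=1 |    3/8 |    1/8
I(X;Y) = 0.0338 nats

Mutual information has multiple equivalent forms:
- I(X;Y) = H(X) - H(X|Y)
- I(X;Y) = H(Y) - H(Y|X)
- I(X;Y) = H(X) + H(Y) - H(X,Y)

Computing all quantities:
H(X) = 0.6931, H(Y) = 0.6616, H(X,Y) = 1.3209
H(X|Y) = 0.6593, H(Y|X) = 0.6277

Verification:
H(X) - H(X|Y) = 0.6931 - 0.6593 = 0.0338
H(Y) - H(Y|X) = 0.6616 - 0.6277 = 0.0338
H(X) + H(Y) - H(X,Y) = 0.6931 + 0.6616 - 1.3209 = 0.0338

All forms give I(X;Y) = 0.0338 nats. ✓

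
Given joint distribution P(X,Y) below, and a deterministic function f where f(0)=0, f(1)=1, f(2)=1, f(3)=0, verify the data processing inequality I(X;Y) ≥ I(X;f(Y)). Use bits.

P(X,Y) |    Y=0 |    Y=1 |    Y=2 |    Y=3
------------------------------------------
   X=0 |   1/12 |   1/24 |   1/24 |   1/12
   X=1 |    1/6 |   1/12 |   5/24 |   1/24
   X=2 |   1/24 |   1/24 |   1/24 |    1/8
I(X;Y) = 0.1480, I(X;f(Y)) = 0.0459, inequality holds: 0.1480 ≥ 0.0459

Data Processing Inequality: For any Markov chain X → Y → Z, we have I(X;Y) ≥ I(X;Z).

Here Z = f(Y) is a deterministic function of Y, forming X → Y → Z.

Original I(X;Y) = 0.1480 bits

After applying f:
P(X,Z) where Z=f(Y):
- P(X,Z=0) = P(X,Y=0) + P(X,Y=3)
- P(X,Z=1) = P(X,Y=1) + P(X,Y=2)

I(X;Z) = I(X;f(Y)) = 0.0459 bits

Verification: 0.1480 ≥ 0.0459 ✓

Information cannot be created by processing; the function f can only lose information about X.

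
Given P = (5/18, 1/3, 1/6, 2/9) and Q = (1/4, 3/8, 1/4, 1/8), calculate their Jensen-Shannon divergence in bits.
0.0174 bits

Jensen-Shannon divergence is:
JSD(P||Q) = 0.5 × D_KL(P||M) + 0.5 × D_KL(Q||M)
where M = 0.5 × (P + Q) is the mixture distribution.

M = 0.5 × (5/18, 1/3, 1/6, 2/9) + 0.5 × (1/4, 3/8, 1/4, 1/8) = (0.263889, 0.354167, 5/24, 0.173611)

D_KL(P||M) = 0.0169 bits
D_KL(Q||M) = 0.0179 bits

JSD(P||Q) = 0.5 × 0.0169 + 0.5 × 0.0179 = 0.0174 bits

Unlike KL divergence, JSD is symmetric and bounded: 0 ≤ JSD ≤ log(2).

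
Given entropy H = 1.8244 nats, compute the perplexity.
6.1991

Perplexity is e^H (or exp(H) for natural log).

H = 1.8244 nats
Perplexity = e^1.8244 = 6.1991

Interpretation: The model's uncertainty is equivalent to choosing uniformly among 6.2 options.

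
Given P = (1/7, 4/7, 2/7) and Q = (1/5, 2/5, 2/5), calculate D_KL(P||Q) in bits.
0.0860 bits

KL divergence: D_KL(P||Q) = Σ p(x) log(p(x)/q(x))

Computing term by term:
  x=0: 1/7 × log_2[(1/7)/(1/5)] = 1/7 × -0.4854 = -0.0693
  x=1: 4/7 × log_2[(4/7)/(2/5)] = 4/7 × 0.5146 = 0.2940
  x=2: 2/7 × log_2[(2/7)/(2/5)] = 2/7 × -0.4854 = -0.1387

D_KL(P||Q) = 0.0860 bits

Note: KL divergence is always non-negative and equals 0 iff P = Q.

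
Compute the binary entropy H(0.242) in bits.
0.7984 bits

The binary entropy function is:
H(p) = -p log(p) - (1-p) log(1-p)

H(0.242) = -0.242 × log_2(0.242) - 0.758 × log_2(0.758)
H(0.242) = 0.7984 bits

Note: Binary entropy is maximized at p=0.5 (H=1 bit) and minimized at p=0 or p=1 (H=0).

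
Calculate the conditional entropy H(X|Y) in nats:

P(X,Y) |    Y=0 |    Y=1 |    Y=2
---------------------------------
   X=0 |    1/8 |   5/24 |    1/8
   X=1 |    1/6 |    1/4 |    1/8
0.6883 nats

Using the chain rule: H(X|Y) = H(X,Y) - H(Y)

First, compute H(X,Y) = 1.7518 nats

Marginal P(Y) = (7/24, 11/24, 1/4)
H(Y) = 1.0635 nats

H(X|Y) = H(X,Y) - H(Y) = 1.7518 - 1.0635 = 0.6883 nats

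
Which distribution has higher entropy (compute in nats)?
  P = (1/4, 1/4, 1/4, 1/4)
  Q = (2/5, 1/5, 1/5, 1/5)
P

Computing entropies in nats:
H(P) = 1.3863
H(Q) = 1.3322

Distribution P has higher entropy.

Intuition: The distribution closer to uniform (more spread out) has higher entropy.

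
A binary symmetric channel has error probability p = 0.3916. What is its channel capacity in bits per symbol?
0.0342 bits

For a binary symmetric channel (BSC) with error probability p:
Capacity C = 1 - H(p) bits per symbol

where H(p) = -p log₂(p) - (1-p) log₂(1-p) is the binary entropy function.

H(0.3916) = 0.9658 bits
C = 1 - 0.9658 = 0.0342 bits per symbol

This means we can reliably transmit up to 0.0342 bits of information per channel use.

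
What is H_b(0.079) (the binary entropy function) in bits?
0.3986 bits

The binary entropy function is:
H(p) = -p log(p) - (1-p) log(1-p)

H(0.079) = -0.079 × log_2(0.079) - 0.921 × log_2(0.921)
H(0.079) = 0.3986 bits

Note: Binary entropy is maximized at p=0.5 (H=1 bit) and minimized at p=0 or p=1 (H=0).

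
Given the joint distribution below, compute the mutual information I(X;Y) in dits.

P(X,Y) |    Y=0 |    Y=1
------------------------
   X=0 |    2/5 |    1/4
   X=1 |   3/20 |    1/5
0.0070 dits

Mutual information: I(X;Y) = H(X) + H(Y) - H(X,Y)

Marginals:
P(X) = (13/20, 7/20), H(X) = 0.2812 dits
P(Y) = (11/20, 9/20), H(Y) = 0.2989 dits

Joint entropy: H(X,Y) = 0.5731 dits

I(X;Y) = 0.2812 + 0.2989 - 0.5731 = 0.0070 dits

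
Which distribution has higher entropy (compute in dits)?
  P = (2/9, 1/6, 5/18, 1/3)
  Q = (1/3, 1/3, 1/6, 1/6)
P

Computing entropies in dits:
H(P) = 0.5884
H(Q) = 0.5775

Distribution P has higher entropy.

Intuition: The distribution closer to uniform (more spread out) has higher entropy.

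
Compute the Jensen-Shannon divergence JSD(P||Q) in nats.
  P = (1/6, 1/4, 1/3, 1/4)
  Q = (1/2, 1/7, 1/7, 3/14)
0.0713 nats

Jensen-Shannon divergence is:
JSD(P||Q) = 0.5 × D_KL(P||M) + 0.5 × D_KL(Q||M)
where M = 0.5 × (P + Q) is the mixture distribution.

M = 0.5 × (1/6, 1/4, 1/3, 1/4) + 0.5 × (1/2, 1/7, 1/7, 3/14) = (1/3, 0.196429, 5/21, 0.232143)

D_KL(P||M) = 0.0755 nats
D_KL(Q||M) = 0.0671 nats

JSD(P||Q) = 0.5 × 0.0755 + 0.5 × 0.0671 = 0.0713 nats

Unlike KL divergence, JSD is symmetric and bounded: 0 ≤ JSD ≤ log(2).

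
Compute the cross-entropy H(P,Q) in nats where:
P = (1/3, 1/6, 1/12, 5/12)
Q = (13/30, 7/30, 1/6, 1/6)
1.4172 nats

Cross-entropy: H(P,Q) = -Σ p(x) log q(x)

Alternatively: H(P,Q) = H(P) + D_KL(P||Q)
H(P) = 1.2367 nats
D_KL(P||Q) = 0.1805 nats

H(P,Q) = 1.2367 + 0.1805 = 1.4172 nats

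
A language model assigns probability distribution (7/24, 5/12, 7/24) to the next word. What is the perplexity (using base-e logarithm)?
2.9551

Perplexity is e^H (or exp(H) for natural log).

First, H = -Σ p log p = 1.0835 nats
Perplexity = e^1.0835 = 2.9551

Interpretation: The model's uncertainty is equivalent to choosing uniformly among 3.0 options.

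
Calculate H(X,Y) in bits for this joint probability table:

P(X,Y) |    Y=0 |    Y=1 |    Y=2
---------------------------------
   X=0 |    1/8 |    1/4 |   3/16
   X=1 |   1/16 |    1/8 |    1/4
2.4528 bits

Joint entropy is H(X,Y) = -Σ_{x,y} p(x,y) log p(x,y).

Summing over all non-zero entries:
H(X,Y) = -[1/8·log_2(1/8) + 1/4·log_2(1/4) + 3/16·log_2(3/16) + 1/16·log_2(1/16) + 1/8·log_2(1/8) + 1/4·log_2(1/4)]
H(X,Y) = 2.4528 bits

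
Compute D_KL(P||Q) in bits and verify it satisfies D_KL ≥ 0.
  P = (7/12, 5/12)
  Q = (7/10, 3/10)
0.0440 bits

KL divergence satisfies the Gibbs inequality: D_KL(P||Q) ≥ 0 for all distributions P, Q.

D_KL(P||Q) = Σ p(x) log(p(x)/q(x))
Term by term:
  x=0: 7/12 × log_2[(7/12)/(7/10)] = -0.1534
  x=1: 5/12 × log_2[(5/12)/(3/10)] = 0.1975
D_KL(P||Q) = 0.0440 bits

D_KL(P||Q) = 0.0440 ≥ 0 ✓

This non-negativity is a fundamental property: relative entropy cannot be negative because it measures how different Q is from P.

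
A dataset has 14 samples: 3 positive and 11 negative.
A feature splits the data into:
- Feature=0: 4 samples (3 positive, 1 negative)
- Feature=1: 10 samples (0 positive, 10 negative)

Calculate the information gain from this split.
0.5178 bits

Information Gain = H(Y) - H(Y|Feature)

Before split:
P(positive) = 3/14 = 0.2143
H(Y) = 0.7496 bits

After split:
Feature=0: H = 0.8113 bits (weight = 4/14)
Feature=1: H = 0.0000 bits (weight = 10/14)
H(Y|Feature) = (4/14)×0.8113 + (10/14)×0.0000 = 0.2318 bits

Information Gain = 0.7496 - 0.2318 = 0.5178 bits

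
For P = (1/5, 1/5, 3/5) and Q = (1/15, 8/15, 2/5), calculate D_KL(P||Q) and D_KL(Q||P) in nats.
D_KL(P||Q) = 0.2668, D_KL(Q||P) = 0.2877

KL divergence is not symmetric: D_KL(P||Q) ≠ D_KL(Q||P) in general.

D_KL(P||Q) = 0.2668 nats
D_KL(Q||P) = 0.2877 nats

No, they are not equal!

This asymmetry is why KL divergence is not a true distance metric.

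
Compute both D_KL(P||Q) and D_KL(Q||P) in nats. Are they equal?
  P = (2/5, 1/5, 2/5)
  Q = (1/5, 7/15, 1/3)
D_KL(P||Q) = 0.1807, D_KL(Q||P) = 0.1960

KL divergence is not symmetric: D_KL(P||Q) ≠ D_KL(Q||P) in general.

D_KL(P||Q) = 0.1807 nats
D_KL(Q||P) = 0.1960 nats

No, they are not equal!

This asymmetry is why KL divergence is not a true distance metric.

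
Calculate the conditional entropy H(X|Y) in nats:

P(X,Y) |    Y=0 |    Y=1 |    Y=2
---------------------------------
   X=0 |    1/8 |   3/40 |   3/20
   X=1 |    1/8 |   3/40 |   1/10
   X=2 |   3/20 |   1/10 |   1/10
1.0878 nats

Using the chain rule: H(X|Y) = H(X,Y) - H(Y)

First, compute H(X,Y) = 2.1683 nats

Marginal P(Y) = (2/5, 1/4, 7/20)
H(Y) = 1.0805 nats

H(X|Y) = H(X,Y) - H(Y) = 2.1683 - 1.0805 = 1.0878 nats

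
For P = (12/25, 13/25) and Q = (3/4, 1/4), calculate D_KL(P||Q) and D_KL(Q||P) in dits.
D_KL(P||Q) = 0.0724, D_KL(Q||P) = 0.0658

KL divergence is not symmetric: D_KL(P||Q) ≠ D_KL(Q||P) in general.

D_KL(P||Q) = 0.0724 dits
D_KL(Q||P) = 0.0658 dits

No, they are not equal!

This asymmetry is why KL divergence is not a true distance metric.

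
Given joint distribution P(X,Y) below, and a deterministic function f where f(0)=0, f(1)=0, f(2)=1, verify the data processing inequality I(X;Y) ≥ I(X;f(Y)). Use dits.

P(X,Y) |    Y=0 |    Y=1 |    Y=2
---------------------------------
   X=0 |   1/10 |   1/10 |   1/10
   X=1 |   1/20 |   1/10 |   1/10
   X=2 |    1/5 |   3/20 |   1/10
I(X;Y) = 0.0110, I(X;f(Y)) = 0.0058, inequality holds: 0.0110 ≥ 0.0058

Data Processing Inequality: For any Markov chain X → Y → Z, we have I(X;Y) ≥ I(X;Z).

Here Z = f(Y) is a deterministic function of Y, forming X → Y → Z.

Original I(X;Y) = 0.0110 dits

After applying f:
P(X,Z) where Z=f(Y):
- P(X,Z=0) = P(X,Y=0) + P(X,Y=1)
- P(X,Z=1) = P(X,Y=2)

I(X;Z) = I(X;f(Y)) = 0.0058 dits

Verification: 0.0110 ≥ 0.0058 ✓

Information cannot be created by processing; the function f can only lose information about X.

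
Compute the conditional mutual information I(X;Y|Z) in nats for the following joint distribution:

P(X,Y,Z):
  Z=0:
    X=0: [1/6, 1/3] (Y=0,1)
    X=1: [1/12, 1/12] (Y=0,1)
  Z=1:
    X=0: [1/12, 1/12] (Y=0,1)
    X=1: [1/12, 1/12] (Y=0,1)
0.0073 nats

Conditional mutual information: I(X;Y|Z) = H(X|Z) + H(Y|Z) - H(X,Y|Z)

H(Z) = 0.6365
H(X,Z) = 1.2425 → H(X|Z) = 0.6059
H(Y,Z) = 1.3086 → H(Y|Z) = 0.6721
H(X,Y,Z) = 1.9073 → H(X,Y|Z) = 1.2708

I(X;Y|Z) = 0.6059 + 0.6721 - 1.2708 = 0.0073 nats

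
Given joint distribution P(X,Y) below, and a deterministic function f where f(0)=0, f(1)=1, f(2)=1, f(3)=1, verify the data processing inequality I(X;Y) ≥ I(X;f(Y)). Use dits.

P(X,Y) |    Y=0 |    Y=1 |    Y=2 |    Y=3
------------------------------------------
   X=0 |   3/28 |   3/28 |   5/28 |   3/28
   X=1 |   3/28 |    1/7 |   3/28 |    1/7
I(X;Y) = 0.0061, I(X;f(Y)) = 0.0000, inequality holds: 0.0061 ≥ 0.0000

Data Processing Inequality: For any Markov chain X → Y → Z, we have I(X;Y) ≥ I(X;Z).

Here Z = f(Y) is a deterministic function of Y, forming X → Y → Z.

Original I(X;Y) = 0.0061 dits

After applying f:
P(X,Z) where Z=f(Y):
- P(X,Z=0) = P(X,Y=0)
- P(X,Z=1) = P(X,Y=1) + P(X,Y=2) + P(X,Y=3)

I(X;Z) = I(X;f(Y)) = 0.0000 dits

Verification: 0.0061 ≥ 0.0000 ✓

Information cannot be created by processing; the function f can only lose information about X.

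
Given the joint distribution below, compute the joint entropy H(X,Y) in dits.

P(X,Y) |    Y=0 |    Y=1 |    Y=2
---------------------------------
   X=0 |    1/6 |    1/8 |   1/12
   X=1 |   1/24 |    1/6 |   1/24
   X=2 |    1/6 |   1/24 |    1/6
0.8941 dits

Joint entropy is H(X,Y) = -Σ_{x,y} p(x,y) log p(x,y).

Summing over all non-zero entries:
H(X,Y) = -[1/6·log_10(1/6) + 1/8·log_10(1/8) + 1/12·log_10(1/12) + 1/24·log_10(1/24) + 1/6·log_10(1/6) + 1/24·log_10(1/24) + 1/6·log_10(1/6) + 1/24·log_10(1/24) + 1/6·log_10(1/6)]
H(X,Y) = 0.8941 dits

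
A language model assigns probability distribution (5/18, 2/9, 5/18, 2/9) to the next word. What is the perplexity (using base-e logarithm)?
3.9753

Perplexity is e^H (or exp(H) for natural log).

First, H = -Σ p log p = 1.3801 nats
Perplexity = e^1.3801 = 3.9753

Interpretation: The model's uncertainty is equivalent to choosing uniformly among 4.0 options.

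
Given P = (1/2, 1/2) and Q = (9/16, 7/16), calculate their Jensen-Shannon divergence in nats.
0.0020 nats

Jensen-Shannon divergence is:
JSD(P||Q) = 0.5 × D_KL(P||M) + 0.5 × D_KL(Q||M)
where M = 0.5 × (P + Q) is the mixture distribution.

M = 0.5 × (1/2, 1/2) + 0.5 × (9/16, 7/16) = (17/32, 15/32)

D_KL(P||M) = 0.0020 nats
D_KL(Q||M) = 0.0020 nats

JSD(P||Q) = 0.5 × 0.0020 + 0.5 × 0.0020 = 0.0020 nats

Unlike KL divergence, JSD is symmetric and bounded: 0 ≤ JSD ≤ log(2).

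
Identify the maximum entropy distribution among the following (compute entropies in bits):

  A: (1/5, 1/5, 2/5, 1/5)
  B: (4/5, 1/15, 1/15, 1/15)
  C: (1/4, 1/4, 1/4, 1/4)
C

For a discrete distribution over n outcomes, entropy is maximized by the uniform distribution.

Computing entropies:
H(A) = 1.9219 bits
H(B) = 1.0389 bits
H(C) = 2.0000 bits

The uniform distribution (where all probabilities equal 1/4) achieves the maximum entropy of log_2(4) = 2.0000 bits.

Distribution C has the highest entropy.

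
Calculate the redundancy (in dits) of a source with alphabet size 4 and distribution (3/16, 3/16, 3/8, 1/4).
0.0192 dits

Redundancy measures how far a source is from maximum entropy:
R = H_max - H(X)

Maximum entropy for 4 symbols: H_max = log_10(4) = 0.6021 dits
Actual entropy: H(X) = 0.5829 dits
Redundancy: R = 0.6021 - 0.5829 = 0.0192 dits

This redundancy represents potential for compression: the source could be compressed by 0.0192 dits per symbol.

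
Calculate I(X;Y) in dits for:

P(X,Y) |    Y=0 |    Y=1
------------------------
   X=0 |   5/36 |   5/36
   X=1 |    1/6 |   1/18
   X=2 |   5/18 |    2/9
0.0079 dits

Mutual information: I(X;Y) = H(X) + H(Y) - H(X,Y)

Marginals:
P(X) = (5/18, 2/9, 1/2), H(X) = 0.4502 dits
P(Y) = (7/12, 5/12), H(Y) = 0.2950 dits

Joint entropy: H(X,Y) = 0.7373 dits

I(X;Y) = 0.4502 + 0.2950 - 0.7373 = 0.0079 dits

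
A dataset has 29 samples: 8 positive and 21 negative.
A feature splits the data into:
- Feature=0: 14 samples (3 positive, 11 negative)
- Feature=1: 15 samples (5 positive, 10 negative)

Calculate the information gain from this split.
0.0129 bits

Information Gain = H(Y) - H(Y|Feature)

Before split:
P(positive) = 8/29 = 0.2759
H(Y) = 0.8498 bits

After split:
Feature=0: H = 0.7496 bits (weight = 14/29)
Feature=1: H = 0.9183 bits (weight = 15/29)
H(Y|Feature) = (14/29)×0.7496 + (15/29)×0.9183 = 0.8369 bits

Information Gain = 0.8498 - 0.8369 = 0.0129 bits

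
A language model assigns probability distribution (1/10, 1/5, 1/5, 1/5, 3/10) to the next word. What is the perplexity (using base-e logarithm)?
4.7451

Perplexity is e^H (or exp(H) for natural log).

First, H = -Σ p log p = 1.5571 nats
Perplexity = e^1.5571 = 4.7451

Interpretation: The model's uncertainty is equivalent to choosing uniformly among 4.7 options.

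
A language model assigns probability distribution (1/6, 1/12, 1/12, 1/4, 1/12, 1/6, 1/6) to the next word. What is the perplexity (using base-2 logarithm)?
6.4474

Perplexity is 2^H (or exp(H) for natural log).

First, H = -Σ p log p = 2.6887 bits
Perplexity = 2^2.6887 = 6.4474

Interpretation: The model's uncertainty is equivalent to choosing uniformly among 6.4 options.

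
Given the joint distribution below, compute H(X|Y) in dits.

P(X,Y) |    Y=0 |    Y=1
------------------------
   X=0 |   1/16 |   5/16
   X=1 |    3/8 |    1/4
0.2457 dits

Using the chain rule: H(X|Y) = H(X,Y) - H(Y)

First, compute H(X,Y) = 0.5434 dits

Marginal P(Y) = (7/16, 9/16)
H(Y) = 0.2976 dits

H(X|Y) = H(X,Y) - H(Y) = 0.5434 - 0.2976 = 0.2457 dits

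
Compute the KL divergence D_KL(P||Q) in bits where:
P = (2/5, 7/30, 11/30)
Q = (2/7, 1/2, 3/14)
0.2218 bits

KL divergence: D_KL(P||Q) = Σ p(x) log(p(x)/q(x))

Computing term by term:
  x=0: 2/5 × log_2[(2/5)/(2/7)] = 2/5 × 0.4854 = 0.1942
  x=1: 7/30 × log_2[(7/30)/(1/2)] = 7/30 × -1.0995 = -0.2566
  x=2: 11/30 × log_2[(11/30)/(3/14)] = 11/30 × 0.7749 = 0.2841

D_KL(P||Q) = 0.2218 bits

Note: KL divergence is always non-negative and equals 0 iff P = Q.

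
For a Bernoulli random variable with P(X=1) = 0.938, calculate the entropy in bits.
0.3353 bits

The binary entropy function is:
H(p) = -p log(p) - (1-p) log(1-p)

H(0.938) = -0.938 × log_2(0.938) - 0.062 × log_2(0.062)
H(0.938) = 0.3353 bits

Note: Binary entropy is maximized at p=0.5 (H=1 bit) and minimized at p=0 or p=1 (H=0).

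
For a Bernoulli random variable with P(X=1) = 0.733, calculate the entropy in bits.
0.8371 bits

The binary entropy function is:
H(p) = -p log(p) - (1-p) log(1-p)

H(0.733) = -0.733 × log_2(0.733) - 0.267 × log_2(0.267)
H(0.733) = 0.8371 bits

Note: Binary entropy is maximized at p=0.5 (H=1 bit) and minimized at p=0 or p=1 (H=0).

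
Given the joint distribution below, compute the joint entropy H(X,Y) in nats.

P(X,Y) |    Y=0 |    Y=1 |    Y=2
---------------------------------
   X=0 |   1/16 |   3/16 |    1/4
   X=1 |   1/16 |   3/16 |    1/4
1.6675 nats

Joint entropy is H(X,Y) = -Σ_{x,y} p(x,y) log p(x,y).

Summing over all non-zero entries:
H(X,Y) = -[1/16·log_e(1/16) + 3/16·log_e(3/16) + 1/4·log_e(1/4) + 1/16·log_e(1/16) + 3/16·log_e(3/16) + 1/4·log_e(1/4)]
H(X,Y) = 1.6675 nats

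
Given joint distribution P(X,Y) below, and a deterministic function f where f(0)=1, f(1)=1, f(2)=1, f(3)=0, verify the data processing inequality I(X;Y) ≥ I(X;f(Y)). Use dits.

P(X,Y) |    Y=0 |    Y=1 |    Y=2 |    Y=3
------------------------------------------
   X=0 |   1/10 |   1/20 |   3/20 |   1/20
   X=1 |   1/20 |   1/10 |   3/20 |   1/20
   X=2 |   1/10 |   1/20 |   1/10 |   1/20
I(X;Y) = 0.0116, I(X;f(Y)) = 0.0002, inequality holds: 0.0116 ≥ 0.0002

Data Processing Inequality: For any Markov chain X → Y → Z, we have I(X;Y) ≥ I(X;Z).

Here Z = f(Y) is a deterministic function of Y, forming X → Y → Z.

Original I(X;Y) = 0.0116 dits

After applying f:
P(X,Z) where Z=f(Y):
- P(X,Z=0) = P(X,Y=3)
- P(X,Z=1) = P(X,Y=0) + P(X,Y=1) + P(X,Y=2)

I(X;Z) = I(X;f(Y)) = 0.0002 dits

Verification: 0.0116 ≥ 0.0002 ✓

Information cannot be created by processing; the function f can only lose information about X.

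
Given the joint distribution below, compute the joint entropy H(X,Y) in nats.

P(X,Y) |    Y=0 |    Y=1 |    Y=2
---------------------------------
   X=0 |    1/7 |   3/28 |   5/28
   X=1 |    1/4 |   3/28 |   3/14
1.7409 nats

Joint entropy is H(X,Y) = -Σ_{x,y} p(x,y) log p(x,y).

Summing over all non-zero entries:
H(X,Y) = -[1/7·log_e(1/7) + 3/28·log_e(3/28) + 5/28·log_e(5/28) + 1/4·log_e(1/4) + 3/28·log_e(3/28) + 3/14·log_e(3/14)]
H(X,Y) = 1.7409 nats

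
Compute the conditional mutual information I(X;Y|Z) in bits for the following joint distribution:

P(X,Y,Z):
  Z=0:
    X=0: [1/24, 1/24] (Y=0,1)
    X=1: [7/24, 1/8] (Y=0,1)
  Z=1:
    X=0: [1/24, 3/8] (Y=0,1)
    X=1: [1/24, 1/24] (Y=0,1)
0.0549 bits

Conditional mutual information: I(X;Y|Z) = H(X|Z) + H(Y|Z) - H(X,Y|Z)

H(Z) = 1.0000
H(X,Z) = 1.6500 → H(X|Z) = 0.6500
H(Y,Z) = 1.7842 → H(Y|Z) = 0.7842
H(X,Y,Z) = 2.3793 → H(X,Y|Z) = 1.3793

I(X;Y|Z) = 0.6500 + 0.7842 - 1.3793 = 0.0549 bits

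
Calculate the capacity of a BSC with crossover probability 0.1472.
0.3972 bits

For a binary symmetric channel (BSC) with error probability p:
Capacity C = 1 - H(p) bits per symbol

where H(p) = -p log₂(p) - (1-p) log₂(1-p) is the binary entropy function.

H(0.1472) = 0.6028 bits
C = 1 - 0.6028 = 0.3972 bits per symbol

This means we can reliably transmit up to 0.3972 bits of information per channel use.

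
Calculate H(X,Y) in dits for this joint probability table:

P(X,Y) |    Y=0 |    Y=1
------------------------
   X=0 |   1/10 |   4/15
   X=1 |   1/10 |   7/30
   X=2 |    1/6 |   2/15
0.7469 dits

Joint entropy is H(X,Y) = -Σ_{x,y} p(x,y) log p(x,y).

Summing over all non-zero entries:
H(X,Y) = -[1/10·log_10(1/10) + 4/15·log_10(4/15) + 1/10·log_10(1/10) + 7/30·log_10(7/30) + 1/6·log_10(1/6) + 2/15·log_10(2/15)]
H(X,Y) = 0.7469 dits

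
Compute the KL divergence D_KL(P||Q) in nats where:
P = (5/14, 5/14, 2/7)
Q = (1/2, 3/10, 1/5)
0.0440 nats

KL divergence: D_KL(P||Q) = Σ p(x) log(p(x)/q(x))

Computing term by term:
  x=0: 5/14 × log_e[(5/14)/(1/2)] = 5/14 × -0.3365 = -0.1202
  x=1: 5/14 × log_e[(5/14)/(3/10)] = 5/14 × 0.1744 = 0.0623
  x=2: 2/7 × log_e[(2/7)/(1/5)] = 2/7 × 0.3567 = 0.1019

D_KL(P||Q) = 0.0440 nats

Note: KL divergence is always non-negative and equals 0 iff P = Q.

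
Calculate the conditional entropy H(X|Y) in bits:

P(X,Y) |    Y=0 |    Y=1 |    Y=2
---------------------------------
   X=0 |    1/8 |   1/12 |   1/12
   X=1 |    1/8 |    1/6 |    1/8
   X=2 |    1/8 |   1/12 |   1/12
1.5484 bits

Using the chain rule: H(X|Y) = H(X,Y) - H(Y)

First, compute H(X,Y) = 3.1258 bits

Marginal P(Y) = (3/8, 1/3, 7/24)
H(Y) = 1.5774 bits

H(X|Y) = H(X,Y) - H(Y) = 3.1258 - 1.5774 = 1.5484 bits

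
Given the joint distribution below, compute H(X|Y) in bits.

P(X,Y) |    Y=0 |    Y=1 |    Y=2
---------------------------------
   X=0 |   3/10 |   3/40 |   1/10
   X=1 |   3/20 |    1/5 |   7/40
0.9058 bits

Using the chain rule: H(X|Y) = H(X,Y) - H(Y)

First, compute H(X,Y) = 2.4485 bits

Marginal P(Y) = (9/20, 11/40, 11/40)
H(Y) = 1.5428 bits

H(X|Y) = H(X,Y) - H(Y) = 2.4485 - 1.5428 = 0.9058 bits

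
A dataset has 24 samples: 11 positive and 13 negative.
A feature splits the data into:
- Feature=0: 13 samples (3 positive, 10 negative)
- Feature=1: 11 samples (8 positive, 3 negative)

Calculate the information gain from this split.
0.1854 bits

Information Gain = H(Y) - H(Y|Feature)

Before split:
P(positive) = 11/24 = 0.4583
H(Y) = 0.9950 bits

After split:
Feature=0: H = 0.7793 bits (weight = 13/24)
Feature=1: H = 0.8454 bits (weight = 11/24)
H(Y|Feature) = (13/24)×0.7793 + (11/24)×0.8454 = 0.8096 bits

Information Gain = 0.9950 - 0.8096 = 0.1854 bits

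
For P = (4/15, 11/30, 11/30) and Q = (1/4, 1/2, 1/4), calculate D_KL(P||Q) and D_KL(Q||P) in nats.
D_KL(P||Q) = 0.0439, D_KL(Q||P) = 0.0432

KL divergence is not symmetric: D_KL(P||Q) ≠ D_KL(Q||P) in general.

D_KL(P||Q) = 0.0439 nats
D_KL(Q||P) = 0.0432 nats

No, they are not equal!

This asymmetry is why KL divergence is not a true distance metric.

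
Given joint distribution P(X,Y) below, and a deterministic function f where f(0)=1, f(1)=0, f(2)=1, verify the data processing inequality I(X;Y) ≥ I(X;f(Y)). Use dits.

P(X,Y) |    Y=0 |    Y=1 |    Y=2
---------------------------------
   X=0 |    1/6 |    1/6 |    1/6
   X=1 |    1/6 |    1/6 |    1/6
I(X;Y) = 0.0000, I(X;f(Y)) = 0.0000, inequality holds: 0.0000 ≥ 0.0000

Data Processing Inequality: For any Markov chain X → Y → Z, we have I(X;Y) ≥ I(X;Z).

Here Z = f(Y) is a deterministic function of Y, forming X → Y → Z.

Original I(X;Y) = 0.0000 dits

After applying f:
P(X,Z) where Z=f(Y):
- P(X,Z=0) = P(X,Y=1)
- P(X,Z=1) = P(X,Y=0) + P(X,Y=2)

I(X;Z) = I(X;f(Y)) = 0.0000 dits

Verification: 0.0000 ≥ 0.0000 ✓

Information cannot be created by processing; the function f can only lose information about X.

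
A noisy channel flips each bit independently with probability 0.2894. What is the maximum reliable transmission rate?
0.1321 bits

For a binary symmetric channel (BSC) with error probability p:
Capacity C = 1 - H(p) bits per symbol

where H(p) = -p log₂(p) - (1-p) log₂(1-p) is the binary entropy function.

H(0.2894) = 0.8679 bits
C = 1 - 0.8679 = 0.1321 bits per symbol

This means we can reliably transmit up to 0.1321 bits of information per channel use.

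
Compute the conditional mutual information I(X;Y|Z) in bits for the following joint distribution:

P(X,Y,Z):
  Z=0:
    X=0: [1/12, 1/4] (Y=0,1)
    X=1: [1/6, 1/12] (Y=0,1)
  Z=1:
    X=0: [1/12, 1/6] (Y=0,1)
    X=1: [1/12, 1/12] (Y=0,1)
0.0830 bits

Conditional mutual information: I(X;Y|Z) = H(X|Z) + H(Y|Z) - H(X,Y|Z)

H(Z) = 0.9799
H(X,Z) = 1.9591 → H(X|Z) = 0.9793
H(Y,Z) = 1.9591 → H(Y|Z) = 0.9793
H(X,Y,Z) = 2.8554 → H(X,Y|Z) = 1.8755

I(X;Y|Z) = 0.9793 + 0.9793 - 1.8755 = 0.0830 bits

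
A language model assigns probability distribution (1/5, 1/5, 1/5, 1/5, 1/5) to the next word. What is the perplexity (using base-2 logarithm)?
5.0000

Perplexity is 2^H (or exp(H) for natural log).

First, H = -Σ p log p = 2.3219 bits
Perplexity = 2^2.3219 = 5.0000

Interpretation: The model's uncertainty is equivalent to choosing uniformly among 5.0 options.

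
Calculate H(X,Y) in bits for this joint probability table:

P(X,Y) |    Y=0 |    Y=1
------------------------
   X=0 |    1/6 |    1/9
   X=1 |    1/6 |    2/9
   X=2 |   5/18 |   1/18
2.4411 bits

Joint entropy is H(X,Y) = -Σ_{x,y} p(x,y) log p(x,y).

Summing over all non-zero entries:
H(X,Y) = -[1/6·log_2(1/6) + 1/9·log_2(1/9) + 1/6·log_2(1/6) + 2/9·log_2(2/9) + 5/18·log_2(5/18) + 1/18·log_2(1/18)]
H(X,Y) = 2.4411 bits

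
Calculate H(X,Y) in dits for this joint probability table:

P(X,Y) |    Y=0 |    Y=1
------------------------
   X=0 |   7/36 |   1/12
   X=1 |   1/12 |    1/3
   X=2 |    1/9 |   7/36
0.7215 dits

Joint entropy is H(X,Y) = -Σ_{x,y} p(x,y) log p(x,y).

Summing over all non-zero entries:
H(X,Y) = -[7/36·log_10(7/36) + 1/12·log_10(1/12) + 1/12·log_10(1/12) + 1/3·log_10(1/3) + 1/9·log_10(1/9) + 7/36·log_10(7/36)]
H(X,Y) = 0.7215 dits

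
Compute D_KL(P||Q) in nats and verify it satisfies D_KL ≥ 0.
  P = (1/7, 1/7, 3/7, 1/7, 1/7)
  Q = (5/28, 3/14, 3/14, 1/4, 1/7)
0.1273 nats

KL divergence satisfies the Gibbs inequality: D_KL(P||Q) ≥ 0 for all distributions P, Q.

D_KL(P||Q) = Σ p(x) log(p(x)/q(x))
Term by term:
  x=0: 1/7 × log_e[(1/7)/(5/28)] = -0.0319
  x=1: 1/7 × log_e[(1/7)/(3/14)] = -0.0579
  x=2: 3/7 × log_e[(3/7)/(3/14)] = 0.2971
  x=3: 1/7 × log_e[(1/7)/(1/4)] = -0.0799
  x=4: 1/7 × log_e[(1/7)/(1/7)] = 0.0000
D_KL(P||Q) = 0.1273 nats

D_KL(P||Q) = 0.1273 ≥ 0 ✓

This non-negativity is a fundamental property: relative entropy cannot be negative because it measures how different Q is from P.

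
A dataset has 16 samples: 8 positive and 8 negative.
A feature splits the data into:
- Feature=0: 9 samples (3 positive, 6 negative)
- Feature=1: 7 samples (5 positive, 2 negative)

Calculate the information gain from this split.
0.1058 bits

Information Gain = H(Y) - H(Y|Feature)

Before split:
P(positive) = 8/16 = 0.5000
H(Y) = 1.0000 bits

After split:
Feature=0: H = 0.9183 bits (weight = 9/16)
Feature=1: H = 0.8631 bits (weight = 7/16)
H(Y|Feature) = (9/16)×0.9183 + (7/16)×0.8631 = 0.8942 bits

Information Gain = 1.0000 - 0.8942 = 0.1058 bits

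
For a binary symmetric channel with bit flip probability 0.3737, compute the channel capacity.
0.0465 bits

For a binary symmetric channel (BSC) with error probability p:
Capacity C = 1 - H(p) bits per symbol

where H(p) = -p log₂(p) - (1-p) log₂(1-p) is the binary entropy function.

H(0.3737) = 0.9535 bits
C = 1 - 0.9535 = 0.0465 bits per symbol

This means we can reliably transmit up to 0.0465 bits of information per channel use.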